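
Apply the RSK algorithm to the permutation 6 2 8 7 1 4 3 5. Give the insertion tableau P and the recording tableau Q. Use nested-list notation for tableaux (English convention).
Insert each entry of the permutation into P by Schensted row insertion, recording in Q the position of each new cell.

Insert 6: appended to row 1. P = [[6]], Q = [[1]].
Insert 2: 2 bumps 6 from row 1; 6 starts row 2. P = [[2], [6]], Q = [[1], [2]].
Insert 8: appended to row 1. P = [[2, 8], [6]], Q = [[1, 3], [2]].
Insert 7: 7 bumps 8 from row 1; 8 appends to row 2. P = [[2, 7], [6, 8]], Q = [[1, 3], [2, 4]].
Insert 1: 1 bumps 2 from row 1; 2 bumps 6 from row 2; 6 starts row 3. P = [[1, 7], [2, 8], [6]], Q = [[1, 3], [2, 4], [5]].
Insert 4: 4 bumps 7 from row 1; 7 bumps 8 from row 2; 8 appends to row 3. P = [[1, 4], [2, 7], [6, 8]], Q = [[1, 3], [2, 4], [5, 6]].
Insert 3: 3 bumps 4 from row 1; 4 bumps 7 from row 2; 7 bumps 8 from row 3; 8 starts row 4. P = [[1, 3], [2, 4], [6, 7], [8]], Q = [[1, 3], [2, 4], [5, 6], [7]].
Insert 5: appended to row 1. P = [[1, 3, 5], [2, 4], [6, 7], [8]], Q = [[1, 3, 8], [2, 4], [5, 6], [7]].

So P = [[1, 3, 5], [2, 4], [6, 7], [8]], Q = [[1, 3, 8], [2, 4], [5, 6], [7]].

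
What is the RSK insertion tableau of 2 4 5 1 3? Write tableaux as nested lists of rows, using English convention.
P = [[1, 3, 5], [2, 4]]

Insert 2: appended to row 1. P = [[2]].
Insert 4: appended to row 1. P = [[2, 4]].
Insert 5: appended to row 1. P = [[2, 4, 5]].
Insert 1: 1 bumps 2 from row 1; 2 starts row 2. P = [[1, 4, 5], [2]].
Insert 3: 3 bumps 4 from row 1; 4 appends to row 2. P = [[1, 3, 5], [2, 4]].

So P = [[1, 3, 5], [2, 4]].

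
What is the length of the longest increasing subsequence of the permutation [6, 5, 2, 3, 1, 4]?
3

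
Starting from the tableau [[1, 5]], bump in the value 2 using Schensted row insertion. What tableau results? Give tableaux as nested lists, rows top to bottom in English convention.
[[1, 2], [5]]

In row 1, 2 replaces 5 (the leftmost entry greater than 2); 5 is bumped to row 2. 5 starts a new row 2. The new tableau is [[1, 2], [5]].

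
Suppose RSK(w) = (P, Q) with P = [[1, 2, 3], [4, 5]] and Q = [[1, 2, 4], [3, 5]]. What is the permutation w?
Reverse the RSK construction: for i from n down to 1, find the cell of Q containing i, remove the entry at that cell from P, and reverse-bump it up through P; the value ejected from row 1 is w(i).

Step i=5: Q has 5 at row 2, column 2; remove 5 from row 2 of P and reverse-bump: 5 enters row 1 and ejects 3. So w(5) = 3. P is now [[1, 2, 5], [4]].
Step i=4: Q has 4 at row 1, column 3; remove that cell from P, ejecting 5. So w(4) = 5. P is now [[1, 2], [4]].
Step i=3: Q has 3 at row 2, column 1; remove 4 from row 2 of P and reverse-bump: 4 enters row 1 and ejects 2. So w(3) = 2. P is now [[1, 4]].
Step i=2: Q has 2 at row 1, column 2; remove that cell from P, ejecting 4. So w(2) = 4. P is now [[1]].
Step i=1: Q has 1 at row 1, column 1; remove that cell from P, ejecting 1. So w(1) = 1. P is now [].

So w = 1 4 2 5 3.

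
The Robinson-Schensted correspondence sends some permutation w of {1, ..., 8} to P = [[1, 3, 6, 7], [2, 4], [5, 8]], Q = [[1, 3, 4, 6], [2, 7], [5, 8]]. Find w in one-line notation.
5 2 4 6 1 8 7 3

Reverse the RSK construction: for i from n down to 1, find the cell of Q containing i, remove the entry at that cell from P, and reverse-bump it up through P; the value ejected from row 1 is w(i).

Step i=8: Q has 8 at row 3, column 2; remove 8 from row 3 of P and reverse-bump: 8 enters row 2 and ejects 4; 4 enters row 1 and ejects 3. So w(8) = 3. P is now [[1, 4, 6, 7], [2, 8], [5]].
Step i=7: Q has 7 at row 2, column 2; remove 8 from row 2 of P and reverse-bump: 8 enters row 1 and ejects 7. So w(7) = 7. P is now [[1, 4, 6, 8], [2], [5]].
Step i=6: Q has 6 at row 1, column 4; remove that cell from P, ejecting 8. So w(6) = 8. P is now [[1, 4, 6], [2], [5]].
Step i=5: Q has 5 at row 3, column 1; remove 5 from row 3 of P and reverse-bump: 5 enters row 2 and ejects 2; 2 enters row 1 and ejects 1. So w(5) = 1. P is now [[2, 4, 6], [5]].
Step i=4: Q has 4 at row 1, column 3; remove that cell from P, ejecting 6. So w(4) = 6. P is now [[2, 4], [5]].
Step i=3: Q has 3 at row 1, column 2; remove that cell from P, ejecting 4. So w(3) = 4. P is now [[2], [5]].
Step i=2: Q has 2 at row 2, column 1; remove 5 from row 2 of P and reverse-bump: 5 enters row 1 and ejects 2. So w(2) = 2. P is now [[5]].
Step i=1: Q has 1 at row 1, column 1; remove that cell from P, ejecting 5. So w(1) = 5. P is now [].

So w = 5 2 4 6 1 8 7 3.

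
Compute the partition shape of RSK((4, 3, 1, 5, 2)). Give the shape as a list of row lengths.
[2, 2, 1]

Row-insert each entry into an empty tableau.

After inserting 4: P = [[4]].
After inserting 3: P = [[3], [4]].
After inserting 1: P = [[1], [3], [4]].
After inserting 5: P = [[1, 5], [3], [4]].
After inserting 2: P = [[1, 2], [3, 5], [4]].

The final insertion tableau P = [[1, 2], [3, 5], [4]] has shape [2, 2, 1].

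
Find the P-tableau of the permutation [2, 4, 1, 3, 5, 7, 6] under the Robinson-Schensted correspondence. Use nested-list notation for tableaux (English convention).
Insert 2: appended to row 1. P = [[2]].
Insert 4: appended to row 1. P = [[2, 4]].
Insert 1: 1 bumps 2 from row 1; 2 starts row 2. P = [[1, 4], [2]].
Insert 3: 3 bumps 4 from row 1; 4 appends to row 2. P = [[1, 3], [2, 4]].
Insert 5: appended to row 1. P = [[1, 3, 5], [2, 4]].
Insert 7: appended to row 1. P = [[1, 3, 5, 7], [2, 4]].
Insert 6: 6 bumps 7 from row 1; 7 appends to row 2. P = [[1, 3, 5, 6], [2, 4, 7]].

So P = [[1, 3, 5, 6], [2, 4, 7]].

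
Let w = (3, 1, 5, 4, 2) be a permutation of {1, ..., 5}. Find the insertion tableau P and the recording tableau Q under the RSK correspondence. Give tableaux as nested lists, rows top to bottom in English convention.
P = [[1, 2], [3, 4], [5]], Q = [[1, 3], [2, 4], [5]]

Insert each entry of the permutation into P by Schensted row insertion, recording in Q the position of each new cell.

Insert 3: appended to row 1. P = [[3]], Q = [[1]].
Insert 1: 1 bumps 3 from row 1; 3 starts row 2. P = [[1], [3]], Q = [[1], [2]].
Insert 5: appended to row 1. P = [[1, 5], [3]], Q = [[1, 3], [2]].
Insert 4: 4 bumps 5 from row 1; 5 appends to row 2. P = [[1, 4], [3, 5]], Q = [[1, 3], [2, 4]].
Insert 2: 2 bumps 4 from row 1; 4 bumps 5 from row 2; 5 starts row 3. P = [[1, 2], [3, 4], [5]], Q = [[1, 3], [2, 4], [5]].

So P = [[1, 2], [3, 4], [5]], Q = [[1, 3], [2, 4], [5]].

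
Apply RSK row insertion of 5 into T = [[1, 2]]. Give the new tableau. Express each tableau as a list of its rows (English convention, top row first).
5 is larger than every entry of row 1, so it is appended to row 1. The new tableau is [[1, 2, 5]].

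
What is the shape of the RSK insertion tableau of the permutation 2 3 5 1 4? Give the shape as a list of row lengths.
[3, 2]

RSK row insertion gives P = [[1, 3, 4], [2, 5]], which has shape [3, 2].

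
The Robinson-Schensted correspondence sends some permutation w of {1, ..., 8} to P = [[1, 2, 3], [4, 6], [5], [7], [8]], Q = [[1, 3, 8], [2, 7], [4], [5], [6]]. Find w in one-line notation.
Reverse the RSK construction: for i from n down to 1, find the cell of Q containing i, remove the entry at that cell from P, and reverse-bump it up through P; the value ejected from row 1 is w(i).

Step i=8: Q has 8 at row 1, column 3; remove that cell from P, ejecting 3. So w(8) = 3. P is now [[1, 2], [4, 6], [5], [7], [8]].
Step i=7: Q has 7 at row 2, column 2; remove 6 from row 2 of P and reverse-bump: 6 enters row 1 and ejects 2. So w(7) = 2. P is now [[1, 6], [4], [5], [7], [8]].
Step i=6: Q has 6 at row 5, column 1; remove 8 from row 5 of P and reverse-bump: 8 enters row 4 and ejects 7; 7 enters row 3 and ejects 5; 5 enters row 2 and ejects 4; 4 enters row 1 and ejects 1. So w(6) = 1. P is now [[4, 6], [5], [7], [8]].
Step i=5: Q has 5 at row 4, column 1; remove 8 from row 4 of P and reverse-bump: 8 enters row 3 and ejects 7; 7 enters row 2 and ejects 5; 5 enters row 1 and ejects 4. So w(5) = 4. P is now [[5, 6], [7], [8]].
Step i=4: Q has 4 at row 3, column 1; remove 8 from row 3 of P and reverse-bump: 8 enters row 2 and ejects 7; 7 enters row 1 and ejects 6. So w(4) = 6. P is now [[5, 7], [8]].
Step i=3: Q has 3 at row 1, column 2; remove that cell from P, ejecting 7. So w(3) = 7. P is now [[5], [8]].
Step i=2: Q has 2 at row 2, column 1; remove 8 from row 2 of P and reverse-bump: 8 enters row 1 and ejects 5. So w(2) = 5. P is now [[8]].
Step i=1: Q has 1 at row 1, column 1; remove that cell from P, ejecting 8. So w(1) = 8. P is now [].

So w = 8 5 7 6 4 1 2 3.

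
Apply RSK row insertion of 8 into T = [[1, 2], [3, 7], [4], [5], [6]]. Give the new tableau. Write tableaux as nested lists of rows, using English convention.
[[1, 2, 8], [3, 7], [4], [5], [6]]

8 is larger than every entry of row 1, so it is appended to row 1. The new tableau is [[1, 2, 8], [3, 7], [4], [5], [6]].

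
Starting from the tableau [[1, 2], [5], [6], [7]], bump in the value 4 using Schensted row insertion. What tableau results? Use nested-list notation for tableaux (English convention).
4 is larger than every entry of row 1, so it is appended to row 1. The new tableau is [[1, 2, 4], [5], [6], [7]].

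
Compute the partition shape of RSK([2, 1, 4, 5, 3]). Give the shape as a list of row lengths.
[3, 2]

Row-insert each entry into an empty tableau.

After inserting 2: P = [[2]].
After inserting 1: P = [[1], [2]].
After inserting 4: P = [[1, 4], [2]].
After inserting 5: P = [[1, 4, 5], [2]].
After inserting 3: P = [[1, 3, 5], [2, 4]].

The final insertion tableau P = [[1, 3, 5], [2, 4]] has shape [3, 2].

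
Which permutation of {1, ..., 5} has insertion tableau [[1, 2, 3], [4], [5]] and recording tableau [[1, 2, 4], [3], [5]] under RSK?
Reverse the RSK construction: for i from n down to 1, find the cell of Q containing i, remove the entry at that cell from P, and reverse-bump it up through P; the value ejected from row 1 is w(i).

Step i=5: Q has 5 at row 3, column 1; remove 5 from row 3 of P and reverse-bump: 5 enters row 2 and ejects 4; 4 enters row 1 and ejects 3. So w(5) = 3. P is now [[1, 2, 4], [5]].
Step i=4: Q has 4 at row 1, column 3; remove that cell from P, ejecting 4. So w(4) = 4. P is now [[1, 2], [5]].
Step i=3: Q has 3 at row 2, column 1; remove 5 from row 2 of P and reverse-bump: 5 enters row 1 and ejects 2. So w(3) = 2. P is now [[1, 5]].
Step i=2: Q has 2 at row 1, column 2; remove that cell from P, ejecting 5. So w(2) = 5. P is now [[1]].
Step i=1: Q has 1 at row 1, column 1; remove that cell from P, ejecting 1. So w(1) = 1. P is now [].

So w = 1 5 2 4 3.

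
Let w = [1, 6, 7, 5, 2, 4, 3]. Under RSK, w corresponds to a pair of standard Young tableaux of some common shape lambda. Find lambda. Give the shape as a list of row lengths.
Row-insert each entry into an empty tableau.

After inserting 1: P = [[1]].
After inserting 6: P = [[1, 6]].
After inserting 7: P = [[1, 6, 7]].
After inserting 5: P = [[1, 5, 7], [6]].
After inserting 2: P = [[1, 2, 7], [5], [6]].
After inserting 4: P = [[1, 2, 4], [5, 7], [6]].
After inserting 3: P = [[1, 2, 3], [4, 7], [5], [6]].

The final insertion tableau P = [[1, 2, 3], [4, 7], [5], [6]] has shape [3, 2, 1, 1].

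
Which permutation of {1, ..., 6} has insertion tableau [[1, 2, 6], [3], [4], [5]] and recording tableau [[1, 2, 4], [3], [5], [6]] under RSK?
Reverse the RSK construction: for i from n down to 1, find the cell of Q containing i, remove the entry at that cell from P, and reverse-bump it up through P; the value ejected from row 1 is w(i).

Step i=6: Q has 6 at row 4, column 1; remove 5 from row 4 of P and reverse-bump: 5 enters row 3 and ejects 4; 4 enters row 2 and ejects 3; 3 enters row 1 and ejects 2. So w(6) = 2. P is now [[1, 3, 6], [4], [5]].
Step i=5: Q has 5 at row 3, column 1; remove 5 from row 3 of P and reverse-bump: 5 enters row 2 and ejects 4; 4 enters row 1 and ejects 3. So w(5) = 3. P is now [[1, 4, 6], [5]].
Step i=4: Q has 4 at row 1, column 3; remove that cell from P, ejecting 6. So w(4) = 6. P is now [[1, 4], [5]].
Step i=3: Q has 3 at row 2, column 1; remove 5 from row 2 of P and reverse-bump: 5 enters row 1 and ejects 4. So w(3) = 4. P is now [[1, 5]].
Step i=2: Q has 2 at row 1, column 2; remove that cell from P, ejecting 5. So w(2) = 5. P is now [[1]].
Step i=1: Q has 1 at row 1, column 1; remove that cell from P, ejecting 1. So w(1) = 1. P is now [].

So w = 1 5 4 6 3 2.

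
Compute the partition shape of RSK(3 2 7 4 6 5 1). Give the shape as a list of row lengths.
[3, 2, 1, 1]

Row-insert each entry into an empty tableau.

After inserting 3: P = [[3]].
After inserting 2: P = [[2], [3]].
After inserting 7: P = [[2, 7], [3]].
After inserting 4: P = [[2, 4], [3, 7]].
After inserting 6: P = [[2, 4, 6], [3, 7]].
After inserting 5: P = [[2, 4, 5], [3, 6], [7]].
After inserting 1: P = [[1, 4, 5], [2, 6], [3], [7]].

The final insertion tableau P = [[1, 4, 5], [2, 6], [3], [7]] has shape [3, 2, 1, 1].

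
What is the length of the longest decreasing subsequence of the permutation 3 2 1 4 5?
3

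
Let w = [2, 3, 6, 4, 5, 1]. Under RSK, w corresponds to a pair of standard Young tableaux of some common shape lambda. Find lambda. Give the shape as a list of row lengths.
[4, 1, 1]

Row-insert each entry into an empty tableau.

After inserting 2: P = [[2]].
After inserting 3: P = [[2, 3]].
After inserting 6: P = [[2, 3, 6]].
After inserting 4: P = [[2, 3, 4], [6]].
After inserting 5: P = [[2, 3, 4, 5], [6]].
After inserting 1: P = [[1, 3, 4, 5], [2], [6]].

The final insertion tableau P = [[1, 3, 4, 5], [2], [6]] has shape [4, 1, 1].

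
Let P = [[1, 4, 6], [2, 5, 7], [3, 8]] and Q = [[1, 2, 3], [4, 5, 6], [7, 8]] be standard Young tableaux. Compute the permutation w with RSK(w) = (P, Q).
3 5 8 2 4 7 1 6

Reverse the RSK construction: for i from n down to 1, find the cell of Q containing i, remove the entry at that cell from P, and reverse-bump it up through P; the value ejected from row 1 is w(i).

Step i=8: Q has 8 at row 3, column 2; remove 8 from row 3 of P and reverse-bump: 8 enters row 2 and ejects 7; 7 enters row 1 and ejects 6. So w(8) = 6. P is now [[1, 4, 7], [2, 5, 8], [3]].
Step i=7: Q has 7 at row 3, column 1; remove 3 from row 3 of P and reverse-bump: 3 enters row 2 and ejects 2; 2 enters row 1 and ejects 1. So w(7) = 1. P is now [[2, 4, 7], [3, 5, 8]].
Step i=6: Q has 6 at row 2, column 3; remove 8 from row 2 of P and reverse-bump: 8 enters row 1 and ejects 7. So w(6) = 7. P is now [[2, 4, 8], [3, 5]].
Step i=5: Q has 5 at row 2, column 2; remove 5 from row 2 of P and reverse-bump: 5 enters row 1 and ejects 4. So w(5) = 4. P is now [[2, 5, 8], [3]].
Step i=4: Q has 4 at row 2, column 1; remove 3 from row 2 of P and reverse-bump: 3 enters row 1 and ejects 2. So w(4) = 2. P is now [[3, 5, 8]].
Step i=3: Q has 3 at row 1, column 3; remove that cell from P, ejecting 8. So w(3) = 8. P is now [[3, 5]].
Step i=2: Q has 2 at row 1, column 2; remove that cell from P, ejecting 5. So w(2) = 5. P is now [[3]].
Step i=1: Q has 1 at row 1, column 1; remove that cell from P, ejecting 3. So w(1) = 3. P is now [].

So w = 3 5 8 2 4 7 1 6.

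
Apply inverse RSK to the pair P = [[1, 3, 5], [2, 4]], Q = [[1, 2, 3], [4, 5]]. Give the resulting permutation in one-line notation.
2 4 5 1 3

Reverse RSK: for i = n, n-1, ..., 1, locate i in Q, remove the corresponding corner cell from P, and reverse-bump its entry up through P; the value ejected from row 1 is w(i).

So w = 2 4 5 1 3.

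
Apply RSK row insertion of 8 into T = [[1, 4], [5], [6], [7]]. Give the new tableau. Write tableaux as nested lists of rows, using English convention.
8 is larger than every entry of row 1, so it is appended to row 1. The new tableau is [[1, 4, 8], [5], [6], [7]].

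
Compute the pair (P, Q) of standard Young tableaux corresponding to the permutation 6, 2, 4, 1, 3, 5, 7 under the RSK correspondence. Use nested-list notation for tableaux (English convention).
Insert each entry of the permutation into P by Schensted row insertion, recording in Q the position of each new cell.

Insert 6: appended to row 1. P = [[6]], Q = [[1]].
Insert 2: 2 bumps 6 from row 1; 6 starts row 2. P = [[2], [6]], Q = [[1], [2]].
Insert 4: appended to row 1. P = [[2, 4], [6]], Q = [[1, 3], [2]].
Insert 1: 1 bumps 2 from row 1; 2 bumps 6 from row 2; 6 starts row 3. P = [[1, 4], [2], [6]], Q = [[1, 3], [2], [4]].
Insert 3: 3 bumps 4 from row 1; 4 appends to row 2. P = [[1, 3], [2, 4], [6]], Q = [[1, 3], [2, 5], [4]].
Insert 5: appended to row 1. P = [[1, 3, 5], [2, 4], [6]], Q = [[1, 3, 6], [2, 5], [4]].
Insert 7: appended to row 1. P = [[1, 3, 5, 7], [2, 4], [6]], Q = [[1, 3, 6, 7], [2, 5], [4]].

So P = [[1, 3, 5, 7], [2, 4], [6]], Q = [[1, 3, 6, 7], [2, 5], [4]].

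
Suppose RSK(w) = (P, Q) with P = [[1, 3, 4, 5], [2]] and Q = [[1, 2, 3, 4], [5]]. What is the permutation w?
2 3 4 5 1

Reverse the RSK construction: for i from n down to 1, find the cell of Q containing i, remove the entry at that cell from P, and reverse-bump it up through P; the value ejected from row 1 is w(i).

Step i=5: Q has 5 at row 2, column 1; remove 2 from row 2 of P and reverse-bump: 2 enters row 1 and ejects 1. So w(5) = 1. P is now [[2, 3, 4, 5]].
Step i=4: Q has 4 at row 1, column 4; remove that cell from P, ejecting 5. So w(4) = 5. P is now [[2, 3, 4]].
Step i=3: Q has 3 at row 1, column 3; remove that cell from P, ejecting 4. So w(3) = 4. P is now [[2, 3]].
Step i=2: Q has 2 at row 1, column 2; remove that cell from P, ejecting 3. So w(2) = 3. P is now [[2]].
Step i=1: Q has 1 at row 1, column 1; remove that cell from P, ejecting 2. So w(1) = 2. P is now [].

So w = 2 3 4 5 1.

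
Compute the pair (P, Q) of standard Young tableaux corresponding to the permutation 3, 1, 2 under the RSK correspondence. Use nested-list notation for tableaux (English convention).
Insert each entry of the permutation into P by Schensted row insertion, recording in Q the position of each new cell.

Insert 3: appended to row 1. P = [[3]].
Insert 1: 1 bumps 3 from row 1; 3 starts row 2. P = [[1], [3]].
Insert 2: appended to row 1. P = [[1, 2], [3]].

So P = [[1, 2], [3]], Q = [[1, 3], [2]].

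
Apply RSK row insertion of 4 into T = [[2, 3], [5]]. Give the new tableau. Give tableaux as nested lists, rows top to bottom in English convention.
[[2, 3, 4], [5]]

4 is larger than every entry of row 1, so it is appended to row 1. The new tableau is [[2, 3, 4], [5]].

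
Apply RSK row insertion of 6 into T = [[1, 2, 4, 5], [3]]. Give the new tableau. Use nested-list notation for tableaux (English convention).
[[1, 2, 4, 5, 6], [3]]

6 is larger than every entry of row 1, so it is appended to row 1. The new tableau is [[1, 2, 4, 5, 6], [3]].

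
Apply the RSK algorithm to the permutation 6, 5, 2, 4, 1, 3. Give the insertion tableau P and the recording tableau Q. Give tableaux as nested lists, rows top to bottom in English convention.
P = [[1, 3], [2, 4], [5], [6]], Q = [[1, 4], [2, 6], [3], [5]]

Insert each entry of the permutation into P by Schensted row insertion, recording in Q the position of each new cell.

After inserting 6: P = [[6]].
After inserting 5: P = [[5], [6]].
After inserting 2: P = [[2], [5], [6]].
After inserting 4: P = [[2, 4], [5], [6]].
After inserting 1: P = [[1, 4], [2], [5], [6]].
After inserting 3: P = [[1, 3], [2, 4], [5], [6]].

So P = [[1, 3], [2, 4], [5], [6]], Q = [[1, 4], [2, 6], [3], [5]].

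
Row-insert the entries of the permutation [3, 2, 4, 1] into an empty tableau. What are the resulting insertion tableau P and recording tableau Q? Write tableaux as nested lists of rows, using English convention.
Insert each entry of the permutation into P by Schensted row insertion, recording in Q the position of each new cell.

Insert 3: appended to row 1. P = [[3]].
Insert 2: 2 bumps 3 from row 1; 3 starts row 2. P = [[2], [3]].
Insert 4: appended to row 1. P = [[2, 4], [3]].
Insert 1: 1 bumps 2 from row 1; 2 bumps 3 from row 2; 3 starts row 3. P = [[1, 4], [2], [3]].

So P = [[1, 4], [2], [3]], Q = [[1, 3], [2], [4]].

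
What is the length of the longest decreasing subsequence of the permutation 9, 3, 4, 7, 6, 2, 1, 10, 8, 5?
5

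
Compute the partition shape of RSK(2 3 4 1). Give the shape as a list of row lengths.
[3, 1]

RSK row insertion gives P = [[1, 3, 4], [2]], which has shape [3, 1].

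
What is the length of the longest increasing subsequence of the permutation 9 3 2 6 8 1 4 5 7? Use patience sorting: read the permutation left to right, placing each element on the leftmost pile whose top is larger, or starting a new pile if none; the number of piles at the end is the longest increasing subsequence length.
9: new pile. tops = [9]
3: onto pile 1 (replacing 9). tops = [3]
2: onto pile 1 (replacing 3). tops = [2]
6: new pile. tops = [2, 6]
8: new pile. tops = [2, 6, 8]
1: onto pile 1 (replacing 2). tops = [1, 6, 8]
4: onto pile 2 (replacing 6). tops = [1, 4, 8]
5: onto pile 3 (replacing 8). tops = [1, 4, 5]
7: new pile. tops = [1, 4, 5, 7]

4 piles, so the longest increasing subsequence has length 4.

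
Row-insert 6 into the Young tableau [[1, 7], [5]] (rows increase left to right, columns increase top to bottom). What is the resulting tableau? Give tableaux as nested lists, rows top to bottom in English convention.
[[1, 6], [5, 7]]

In row 1, 6 replaces 7 (the leftmost entry greater than 6); 7 is bumped to row 2. 7 is appended to row 2. The new tableau is [[1, 6], [5, 7]].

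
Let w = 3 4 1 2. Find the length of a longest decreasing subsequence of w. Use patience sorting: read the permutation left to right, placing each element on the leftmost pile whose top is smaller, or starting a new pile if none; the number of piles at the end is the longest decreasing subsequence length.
3: new pile. tops = [3]
4: onto pile 1 (replacing 3). tops = [4]
1: new pile. tops = [4, 1]
2: onto pile 2 (replacing 1). tops = [4, 2]

2 piles, so the longest decreasing subsequence has length 2.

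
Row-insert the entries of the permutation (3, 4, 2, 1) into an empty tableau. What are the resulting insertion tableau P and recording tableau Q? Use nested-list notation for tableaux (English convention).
P = [[1, 4], [2], [3]], Q = [[1, 2], [3], [4]]

Insert each entry of the permutation into P by Schensted row insertion, recording in Q the position of each new cell.

Insert 3: appended to row 1. P = [[3]].
Insert 4: appended to row 1. P = [[3, 4]].
Insert 2: 2 bumps 3 from row 1; 3 starts row 2. P = [[2, 4], [3]].
Insert 1: 1 bumps 2 from row 1; 2 bumps 3 from row 2; 3 starts row 3. P = [[1, 4], [2], [3]].

So P = [[1, 4], [2], [3]], Q = [[1, 2], [3], [4]].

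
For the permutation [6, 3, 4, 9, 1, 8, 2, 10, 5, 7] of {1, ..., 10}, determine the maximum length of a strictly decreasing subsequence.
3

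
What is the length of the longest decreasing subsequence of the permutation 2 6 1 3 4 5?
2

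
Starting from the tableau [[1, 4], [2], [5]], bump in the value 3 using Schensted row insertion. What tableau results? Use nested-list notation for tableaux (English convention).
[[1, 3], [2, 4], [5]]

In row 1, 3 replaces 4 (the leftmost entry greater than 3); 4 is bumped to row 2. 4 is appended to row 2. The new tableau is [[1, 3], [2, 4], [5]].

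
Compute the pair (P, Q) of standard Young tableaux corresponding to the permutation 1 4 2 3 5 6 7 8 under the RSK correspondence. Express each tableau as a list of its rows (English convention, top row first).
P = [[1, 2, 3, 5, 6, 7, 8], [4]], Q = [[1, 2, 4, 5, 6, 7, 8], [3]]

Insert each entry of the permutation into P by Schensted row insertion, recording in Q the position of each new cell.

Insert 1: appended to row 1. P = [[1]].
Insert 4: appended to row 1. P = [[1, 4]].
Insert 2: 2 bumps 4 from row 1; 4 starts row 2. P = [[1, 2], [4]].
Insert 3: appended to row 1. P = [[1, 2, 3], [4]].
Insert 5: appended to row 1. P = [[1, 2, 3, 5], [4]].
Insert 6: appended to row 1. P = [[1, 2, 3, 5, 6], [4]].
Insert 7: appended to row 1. P = [[1, 2, 3, 5, 6, 7], [4]].
Insert 8: appended to row 1. P = [[1, 2, 3, 5, 6, 7, 8], [4]].

So P = [[1, 2, 3, 5, 6, 7, 8], [4]], Q = [[1, 2, 4, 5, 6, 7, 8], [3]].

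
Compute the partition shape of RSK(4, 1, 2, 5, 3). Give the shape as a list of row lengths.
Row-insert each entry into an empty tableau.

After inserting 4: P = [[4]].
After inserting 1: P = [[1], [4]].
After inserting 2: P = [[1, 2], [4]].
After inserting 5: P = [[1, 2, 5], [4]].
After inserting 3: P = [[1, 2, 3], [4, 5]].

The final insertion tableau P = [[1, 2, 3], [4, 5]] has shape [3, 2].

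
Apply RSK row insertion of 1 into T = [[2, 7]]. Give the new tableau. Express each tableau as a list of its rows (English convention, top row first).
[[1, 7], [2]]

In row 1, 1 replaces 2 (the leftmost entry greater than 1); 2 is bumped to row 2. 2 starts a new row 2. The new tableau is [[1, 7], [2]].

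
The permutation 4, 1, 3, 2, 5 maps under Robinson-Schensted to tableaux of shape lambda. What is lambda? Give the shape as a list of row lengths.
Row-insert each entry into an empty tableau.

After inserting 4: P = [[4]].
After inserting 1: P = [[1], [4]].
After inserting 3: P = [[1, 3], [4]].
After inserting 2: P = [[1, 2], [3], [4]].
After inserting 5: P = [[1, 2, 5], [3], [4]].

The final insertion tableau P = [[1, 2, 5], [3], [4]] has shape [3, 1, 1].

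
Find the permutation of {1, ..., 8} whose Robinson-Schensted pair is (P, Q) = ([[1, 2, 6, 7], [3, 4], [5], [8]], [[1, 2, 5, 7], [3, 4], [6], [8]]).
3 8 1 5 6 4 7 2

Reverse the RSK construction: for i from n down to 1, find the cell of Q containing i, remove the entry at that cell from P, and reverse-bump it up through P; the value ejected from row 1 is w(i).

Step i=8: Q has 8 at row 4, column 1; remove 8 from row 4 of P and reverse-bump: 8 enters row 3 and ejects 5; 5 enters row 2 and ejects 4; 4 enters row 1 and ejects 2. So w(8) = 2. P is now [[1, 4, 6, 7], [3, 5], [8]].
Step i=7: Q has 7 at row 1, column 4; remove that cell from P, ejecting 7. So w(7) = 7. P is now [[1, 4, 6], [3, 5], [8]].
Step i=6: Q has 6 at row 3, column 1; remove 8 from row 3 of P and reverse-bump: 8 enters row 2 and ejects 5; 5 enters row 1 and ejects 4. So w(6) = 4. P is now [[1, 5, 6], [3, 8]].
Step i=5: Q has 5 at row 1, column 3; remove that cell from P, ejecting 6. So w(5) = 6. P is now [[1, 5], [3, 8]].
Step i=4: Q has 4 at row 2, column 2; remove 8 from row 2 of P and reverse-bump: 8 enters row 1 and ejects 5. So w(4) = 5. P is now [[1, 8], [3]].
Step i=3: Q has 3 at row 2, column 1; remove 3 from row 2 of P and reverse-bump: 3 enters row 1 and ejects 1. So w(3) = 1. P is now [[3, 8]].
Step i=2: Q has 2 at row 1, column 2; remove that cell from P, ejecting 8. So w(2) = 8. P is now [[3]].
Step i=1: Q has 1 at row 1, column 1; remove that cell from P, ejecting 3. So w(1) = 3. P is now [].

So w = 3 8 1 5 6 4 7 2.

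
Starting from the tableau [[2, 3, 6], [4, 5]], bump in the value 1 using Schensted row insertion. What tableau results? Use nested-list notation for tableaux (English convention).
[[1, 3, 6], [2, 5], [4]]

In row 1, 1 replaces 2 (the leftmost entry greater than 1); 2 is bumped to row 2. In row 2, 2 replaces 4 (the leftmost entry greater than 2); 4 is bumped to row 3. 4 starts a new row 3. The new tableau is [[1, 3, 6], [2, 5], [4]].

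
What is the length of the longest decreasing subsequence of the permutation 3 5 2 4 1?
3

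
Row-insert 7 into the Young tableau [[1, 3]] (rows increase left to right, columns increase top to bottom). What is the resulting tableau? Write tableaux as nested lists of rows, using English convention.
7 is larger than every entry of row 1, so it is appended to row 1. The new tableau is [[1, 3, 7]].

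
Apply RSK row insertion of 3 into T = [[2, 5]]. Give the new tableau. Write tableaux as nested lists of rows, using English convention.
In row 1, 3 replaces 5 (the leftmost entry greater than 3); 5 is bumped to row 2. 5 starts a new row 2. The new tableau is [[2, 3], [5]].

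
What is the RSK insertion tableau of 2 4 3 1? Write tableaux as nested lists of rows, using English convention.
Insert 2: appended to row 1. P = [[2]].
Insert 4: appended to row 1. P = [[2, 4]].
Insert 3: 3 bumps 4 from row 1; 4 starts row 2. P = [[2, 3], [4]].
Insert 1: 1 bumps 2 from row 1; 2 bumps 4 from row 2; 4 starts row 3. P = [[1, 3], [2], [4]].

So P = [[1, 3], [2], [4]].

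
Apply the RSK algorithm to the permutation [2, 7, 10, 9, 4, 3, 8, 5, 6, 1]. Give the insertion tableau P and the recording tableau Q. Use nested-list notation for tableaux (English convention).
Insert each entry of the permutation into P by Schensted row insertion, recording in Q the position of each new cell.

Insert 2: appended to row 1. P = [[2]].
Insert 7: appended to row 1. P = [[2, 7]].
Insert 10: appended to row 1. P = [[2, 7, 10]].
Insert 9: 9 bumps 10 from row 1; 10 starts row 2. P = [[2, 7, 9], [10]].
Insert 4: 4 bumps 7 from row 1; 7 bumps 10 from row 2; 10 starts row 3. P = [[2, 4, 9], [7], [10]].
Insert 3: 3 bumps 4 from row 1; 4 bumps 7 from row 2; 7 bumps 10 from row 3; 10 starts row 4. P = [[2, 3, 9], [4], [7], [10]].
Insert 8: 8 bumps 9 from row 1; 9 appends to row 2. P = [[2, 3, 8], [4, 9], [7], [10]].
Insert 5: 5 bumps 8 from row 1; 8 bumps 9 from row 2; 9 appends to row 3. P = [[2, 3, 5], [4, 8], [7, 9], [10]].
Insert 6: appended to row 1. P = [[2, 3, 5, 6], [4, 8], [7, 9], [10]].
Insert 1: 1 bumps 2 from row 1; 2 bumps 4 from row 2; 4 bumps 7 from row 3; 7 bumps 10 from row 4; 10 starts row 5. P = [[1, 3, 5, 6], [2, 8], [4, 9], [7], [10]].

So P = [[1, 3, 5, 6], [2, 8], [4, 9], [7], [10]], Q = [[1, 2, 3, 9], [4, 7], [5, 8], [6], [10]].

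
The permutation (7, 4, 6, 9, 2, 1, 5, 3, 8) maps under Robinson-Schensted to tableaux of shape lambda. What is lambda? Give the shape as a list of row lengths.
Row-insert each entry into an empty tableau.

After inserting 7: P = [[7]].
After inserting 4: P = [[4], [7]].
After inserting 6: P = [[4, 6], [7]].
After inserting 9: P = [[4, 6, 9], [7]].
After inserting 2: P = [[2, 6, 9], [4], [7]].
After inserting 1: P = [[1, 6, 9], [2], [4], [7]].
After inserting 5: P = [[1, 5, 9], [2, 6], [4], [7]].
After inserting 3: P = [[1, 3, 9], [2, 5], [4, 6], [7]].
After inserting 8: P = [[1, 3, 8], [2, 5, 9], [4, 6], [7]].

The final insertion tableau P = [[1, 3, 8], [2, 5, 9], [4, 6], [7]] has shape [3, 3, 2, 1].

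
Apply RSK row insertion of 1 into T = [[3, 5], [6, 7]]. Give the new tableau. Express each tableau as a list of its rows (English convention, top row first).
[[1, 5], [3, 7], [6]]

In row 1, 1 replaces 3 (the leftmost entry greater than 1); 3 is bumped to row 2. In row 2, 3 replaces 6 (the leftmost entry greater than 3); 6 is bumped to row 3. 6 starts a new row 3. The new tableau is [[1, 5], [3, 7], [6]].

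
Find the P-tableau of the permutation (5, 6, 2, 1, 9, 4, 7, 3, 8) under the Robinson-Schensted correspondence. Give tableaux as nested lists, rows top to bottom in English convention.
P = [[1, 3, 7, 8], [2, 4, 9], [5, 6]]

After inserting 5: P = [[5]].
After inserting 6: P = [[5, 6]].
After inserting 2: P = [[2, 6], [5]].
After inserting 1: P = [[1, 6], [2], [5]].
After inserting 9: P = [[1, 6, 9], [2], [5]].
After inserting 4: P = [[1, 4, 9], [2, 6], [5]].
After inserting 7: P = [[1, 4, 7], [2, 6, 9], [5]].
After inserting 3: P = [[1, 3, 7], [2, 4, 9], [5, 6]].
After inserting 8: P = [[1, 3, 7, 8], [2, 4, 9], [5, 6]].

So P = [[1, 3, 7, 8], [2, 4, 9], [5, 6]].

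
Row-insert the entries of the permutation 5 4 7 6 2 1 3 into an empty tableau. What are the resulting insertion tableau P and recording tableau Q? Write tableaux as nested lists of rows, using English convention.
P = [[1, 3], [2, 6], [4, 7], [5]], Q = [[1, 3], [2, 4], [5, 7], [6]]

Insert each entry of the permutation into P by Schensted row insertion, recording in Q the position of each new cell.

Insert 5: appended to row 1. P = [[5]], Q = [[1]].
Insert 4: 4 bumps 5 from row 1; 5 starts row 2. P = [[4], [5]], Q = [[1], [2]].
Insert 7: appended to row 1. P = [[4, 7], [5]], Q = [[1, 3], [2]].
Insert 6: 6 bumps 7 from row 1; 7 appends to row 2. P = [[4, 6], [5, 7]], Q = [[1, 3], [2, 4]].
Insert 2: 2 bumps 4 from row 1; 4 bumps 5 from row 2; 5 starts row 3. P = [[2, 6], [4, 7], [5]], Q = [[1, 3], [2, 4], [5]].
Insert 1: 1 bumps 2 from row 1; 2 bumps 4 from row 2; 4 bumps 5 from row 3; 5 starts row 4. P = [[1, 6], [2, 7], [4], [5]], Q = [[1, 3], [2, 4], [5], [6]].
Insert 3: 3 bumps 6 from row 1; 6 bumps 7 from row 2; 7 appends to row 3. P = [[1, 3], [2, 6], [4, 7], [5]], Q = [[1, 3], [2, 4], [5, 7], [6]].

So P = [[1, 3], [2, 6], [4, 7], [5]], Q = [[1, 3], [2, 4], [5, 7], [6]].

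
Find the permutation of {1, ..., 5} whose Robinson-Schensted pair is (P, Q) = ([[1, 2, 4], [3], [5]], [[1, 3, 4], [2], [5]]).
5 1 3 4 2

Reverse RSK: for i = n, n-1, ..., 1, locate i in Q, remove the corresponding corner cell from P, and reverse-bump its entry up through P; the value ejected from row 1 is w(i).

So w = 5 1 3 4 2.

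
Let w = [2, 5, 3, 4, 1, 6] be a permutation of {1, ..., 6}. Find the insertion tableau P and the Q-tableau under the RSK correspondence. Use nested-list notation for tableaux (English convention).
Insert each entry of the permutation into P by Schensted row insertion, recording in Q the position of each new cell.

Insert 2: appended to row 1. P = [[2]].
Insert 5: appended to row 1. P = [[2, 5]].
Insert 3: 3 bumps 5 from row 1; 5 starts row 2. P = [[2, 3], [5]].
Insert 4: appended to row 1. P = [[2, 3, 4], [5]].
Insert 1: 1 bumps 2 from row 1; 2 bumps 5 from row 2; 5 starts row 3. P = [[1, 3, 4], [2], [5]].
Insert 6: appended to row 1. P = [[1, 3, 4, 6], [2], [5]].

So P = [[1, 3, 4, 6], [2], [5]], Q = [[1, 2, 4, 6], [3], [5]].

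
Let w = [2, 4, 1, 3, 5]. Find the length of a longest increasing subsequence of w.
3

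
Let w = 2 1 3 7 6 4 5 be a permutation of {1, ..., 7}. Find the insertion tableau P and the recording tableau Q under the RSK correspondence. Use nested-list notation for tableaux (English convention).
P = [[1, 3, 4, 5], [2, 6], [7]], Q = [[1, 3, 4, 7], [2, 5], [6]]

Insert each entry of the permutation into P by Schensted row insertion, recording in Q the position of each new cell.

After inserting 2: P = [[2]].
After inserting 1: P = [[1], [2]].
After inserting 3: P = [[1, 3], [2]].
After inserting 7: P = [[1, 3, 7], [2]].
After inserting 6: P = [[1, 3, 6], [2, 7]].
After inserting 4: P = [[1, 3, 4], [2, 6], [7]].
After inserting 5: P = [[1, 3, 4, 5], [2, 6], [7]].

So P = [[1, 3, 4, 5], [2, 6], [7]], Q = [[1, 3, 4, 7], [2, 5], [6]].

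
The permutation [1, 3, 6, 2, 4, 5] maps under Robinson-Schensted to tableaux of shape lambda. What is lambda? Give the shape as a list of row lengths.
Row-insert each entry into an empty tableau.

After inserting 1: P = [[1]].
After inserting 3: P = [[1, 3]].
After inserting 6: P = [[1, 3, 6]].
After inserting 2: P = [[1, 2, 6], [3]].
After inserting 4: P = [[1, 2, 4], [3, 6]].
After inserting 5: P = [[1, 2, 4, 5], [3, 6]].

The final insertion tableau P = [[1, 2, 4, 5], [3, 6]] has shape [4, 2].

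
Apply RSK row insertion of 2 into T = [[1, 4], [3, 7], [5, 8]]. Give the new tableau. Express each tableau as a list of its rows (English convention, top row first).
[[1, 2], [3, 4], [5, 7], [8]]

In row 1, 2 replaces 4 (the leftmost entry greater than 2); 4 is bumped to row 2. In row 2, 4 replaces 7 (the leftmost entry greater than 4); 7 is bumped to row 3. In row 3, 7 replaces 8 (the leftmost entry greater than 7); 8 is bumped to row 4. 8 starts a new row 4. The new tableau is [[1, 2], [3, 4], [5, 7], [8]].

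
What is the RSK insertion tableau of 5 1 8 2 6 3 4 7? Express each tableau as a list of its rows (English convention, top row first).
P = [[1, 2, 3, 4, 7], [5, 6], [8]]

Insert 5: appended to row 1. P = [[5]].
Insert 1: 1 bumps 5 from row 1; 5 starts row 2. P = [[1], [5]].
Insert 8: appended to row 1. P = [[1, 8], [5]].
Insert 2: 2 bumps 8 from row 1; 8 appends to row 2. P = [[1, 2], [5, 8]].
Insert 6: appended to row 1. P = [[1, 2, 6], [5, 8]].
Insert 3: 3 bumps 6 from row 1; 6 bumps 8 from row 2; 8 starts row 3. P = [[1, 2, 3], [5, 6], [8]].
Insert 4: appended to row 1. P = [[1, 2, 3, 4], [5, 6], [8]].
Insert 7: appended to row 1. P = [[1, 2, 3, 4, 7], [5, 6], [8]].

So P = [[1, 2, 3, 4, 7], [5, 6], [8]].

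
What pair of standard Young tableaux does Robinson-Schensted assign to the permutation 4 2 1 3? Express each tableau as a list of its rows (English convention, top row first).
Insert each entry of the permutation into P by Schensted row insertion, recording in Q the position of each new cell.

Insert 4: appended to row 1. P = [[4]], Q = [[1]].
Insert 2: 2 bumps 4 from row 1; 4 starts row 2. P = [[2], [4]], Q = [[1], [2]].
Insert 1: 1 bumps 2 from row 1; 2 bumps 4 from row 2; 4 starts row 3. P = [[1], [2], [4]], Q = [[1], [2], [3]].
Insert 3: appended to row 1. P = [[1, 3], [2], [4]], Q = [[1, 4], [2], [3]].

So P = [[1, 3], [2], [4]], Q = [[1, 4], [2], [3]].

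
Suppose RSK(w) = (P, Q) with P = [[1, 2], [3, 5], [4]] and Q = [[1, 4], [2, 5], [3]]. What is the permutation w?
4 3 1 5 2

Reverse the RSK construction: for i from n down to 1, find the cell of Q containing i, remove the entry at that cell from P, and reverse-bump it up through P; the value ejected from row 1 is w(i).

Step i=5: Q has 5 at row 2, column 2; remove 5 from row 2 of P and reverse-bump: 5 enters row 1 and ejects 2. So w(5) = 2. P is now [[1, 5], [3], [4]].
Step i=4: Q has 4 at row 1, column 2; remove that cell from P, ejecting 5. So w(4) = 5. P is now [[1], [3], [4]].
Step i=3: Q has 3 at row 3, column 1; remove 4 from row 3 of P and reverse-bump: 4 enters row 2 and ejects 3; 3 enters row 1 and ejects 1. So w(3) = 1. P is now [[3], [4]].
Step i=2: Q has 2 at row 2, column 1; remove 4 from row 2 of P and reverse-bump: 4 enters row 1 and ejects 3. So w(2) = 3. P is now [[4]].
Step i=1: Q has 1 at row 1, column 1; remove that cell from P, ejecting 4. So w(1) = 4. P is now [].

So w = 4 3 1 5 2.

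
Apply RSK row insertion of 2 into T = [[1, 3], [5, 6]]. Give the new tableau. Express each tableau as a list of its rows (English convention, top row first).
In row 1, 2 replaces 3 (the leftmost entry greater than 2); 3 is bumped to row 2. In row 2, 3 replaces 5 (the leftmost entry greater than 3); 5 is bumped to row 3. 5 starts a new row 3. The new tableau is [[1, 2], [3, 6], [5]].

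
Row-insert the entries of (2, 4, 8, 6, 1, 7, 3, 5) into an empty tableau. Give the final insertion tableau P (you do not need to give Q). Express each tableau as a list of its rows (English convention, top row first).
After inserting 2: P = [[2]].
After inserting 4: P = [[2, 4]].
After inserting 8: P = [[2, 4, 8]].
After inserting 6: P = [[2, 4, 6], [8]].
After inserting 1: P = [[1, 4, 6], [2], [8]].
After inserting 7: P = [[1, 4, 6, 7], [2], [8]].
After inserting 3: P = [[1, 3, 6, 7], [2, 4], [8]].
After inserting 5: P = [[1, 3, 5, 7], [2, 4, 6], [8]].

So P = [[1, 3, 5, 7], [2, 4, 6], [8]].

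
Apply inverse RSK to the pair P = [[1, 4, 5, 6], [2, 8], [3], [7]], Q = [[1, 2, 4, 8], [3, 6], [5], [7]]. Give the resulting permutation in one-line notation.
3 7 4 8 2 5 1 6

Reverse the RSK construction: for i from n down to 1, find the cell of Q containing i, remove the entry at that cell from P, and reverse-bump it up through P; the value ejected from row 1 is w(i).

Step i=8: Q has 8 at row 1, column 4; remove that cell from P, ejecting 6. So w(8) = 6. P is now [[1, 4, 5], [2, 8], [3], [7]].
Step i=7: Q has 7 at row 4, column 1; remove 7 from row 4 of P and reverse-bump: 7 enters row 3 and ejects 3; 3 enters row 2 and ejects 2; 2 enters row 1 and ejects 1. So w(7) = 1. P is now [[2, 4, 5], [3, 8], [7]].
Step i=6: Q has 6 at row 2, column 2; remove 8 from row 2 of P and reverse-bump: 8 enters row 1 and ejects 5. So w(6) = 5. P is now [[2, 4, 8], [3], [7]].
Step i=5: Q has 5 at row 3, column 1; remove 7 from row 3 of P and reverse-bump: 7 enters row 2 and ejects 3; 3 enters row 1 and ejects 2. So w(5) = 2. P is now [[3, 4, 8], [7]].
Step i=4: Q has 4 at row 1, column 3; remove that cell from P, ejecting 8. So w(4) = 8. P is now [[3, 4], [7]].
Step i=3: Q has 3 at row 2, column 1; remove 7 from row 2 of P and reverse-bump: 7 enters row 1 and ejects 4. So w(3) = 4. P is now [[3, 7]].
Step i=2: Q has 2 at row 1, column 2; remove that cell from P, ejecting 7. So w(2) = 7. P is now [[3]].
Step i=1: Q has 1 at row 1, column 1; remove that cell from P, ejecting 3. So w(1) = 3. P is now [].

So w = 3 7 4 8 2 5 1 6.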